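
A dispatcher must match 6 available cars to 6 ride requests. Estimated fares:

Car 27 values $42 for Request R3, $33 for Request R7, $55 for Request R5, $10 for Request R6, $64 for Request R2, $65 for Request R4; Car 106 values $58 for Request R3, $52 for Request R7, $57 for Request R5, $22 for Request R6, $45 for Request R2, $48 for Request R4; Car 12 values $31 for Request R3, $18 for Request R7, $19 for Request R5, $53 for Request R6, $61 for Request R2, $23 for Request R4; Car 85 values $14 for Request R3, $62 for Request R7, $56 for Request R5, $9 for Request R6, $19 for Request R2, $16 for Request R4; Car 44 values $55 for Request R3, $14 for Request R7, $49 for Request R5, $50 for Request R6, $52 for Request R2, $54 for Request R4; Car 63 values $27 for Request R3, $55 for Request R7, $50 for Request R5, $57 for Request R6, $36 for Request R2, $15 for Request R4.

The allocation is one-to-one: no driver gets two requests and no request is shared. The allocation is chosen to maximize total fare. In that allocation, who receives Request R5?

Car 106 receives Request R5.

Optimal: Car 27→Request R4 ($65), Car 106→Request R5 ($57), Car 12→Request R2 ($61), Car 85→Request R7 ($62), Car 44→Request R3 ($55), Car 63→Request R6 ($57) — total 65+57+61+62+55+57 = $357.
Max-entry greedy (repeatedly take the single best remaining cell) gives $352, worse by 5.
Swapping Car 44↔Car 106 (Car 44→Request R5 $49, Car 106→Request R3 $58) loses 5.
Car 106's own top request is Request R3 ($58), but forcing Car 106→Request R3 and reassigning the rest optimally gives only $352 — worse by 5.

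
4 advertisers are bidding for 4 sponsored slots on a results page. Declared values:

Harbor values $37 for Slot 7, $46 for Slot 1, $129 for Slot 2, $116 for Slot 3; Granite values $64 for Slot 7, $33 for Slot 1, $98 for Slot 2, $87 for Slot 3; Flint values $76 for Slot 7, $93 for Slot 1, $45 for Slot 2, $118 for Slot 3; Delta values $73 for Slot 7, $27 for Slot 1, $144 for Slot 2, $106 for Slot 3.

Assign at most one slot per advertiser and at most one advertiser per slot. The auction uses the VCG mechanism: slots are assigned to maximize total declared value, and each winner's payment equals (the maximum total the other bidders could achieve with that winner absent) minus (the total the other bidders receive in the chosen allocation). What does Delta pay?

Efficient allocation: Harbor→Slot 3 ($116), Granite→Slot 7 ($64), Flint→Slot 1 ($93), Delta→Slot 2 ($144); total welfare W = $417.
Delta receives Slot 2 at value $144, so the others get W − 144 = $273.
Without Delta: best allocation of the remaining 3 bidders over all 4 slots is Harbor→Slot 2 ($129), Granite→Slot 7 ($64), Flint→Slot 3 ($118), total $311.
VCG payment = (others' best without Delta) − (others' welfare with Delta) = 311 − 273 = $38.

Delta pays $38.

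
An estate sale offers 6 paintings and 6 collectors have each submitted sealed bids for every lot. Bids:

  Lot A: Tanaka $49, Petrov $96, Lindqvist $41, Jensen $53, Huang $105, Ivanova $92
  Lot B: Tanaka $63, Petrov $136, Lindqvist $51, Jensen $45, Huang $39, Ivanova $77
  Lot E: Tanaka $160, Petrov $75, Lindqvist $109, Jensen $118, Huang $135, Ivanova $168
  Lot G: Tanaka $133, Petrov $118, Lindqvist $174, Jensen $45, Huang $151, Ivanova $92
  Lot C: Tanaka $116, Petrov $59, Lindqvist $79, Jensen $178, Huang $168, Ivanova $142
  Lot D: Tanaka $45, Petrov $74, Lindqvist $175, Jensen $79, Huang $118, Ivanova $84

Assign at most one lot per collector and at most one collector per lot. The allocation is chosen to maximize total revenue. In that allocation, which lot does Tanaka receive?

Tanaka receives Lot G.

Treat this as an assignment problem: match each collector to one lot.
Optimal: Tanaka→Lot G ($133), Petrov→Lot B ($136), Lindqvist→Lot D ($175), Jensen→Lot C ($178), Huang→Lot A ($105), Ivanova→Lot E ($168) — total 133+136+175+178+105+168 = $895.
Max-entry greedy (repeatedly take the single best remaining cell) gives $857, worse by 38.
Next-best assignment: Tanaka→Lot E, Petrov→Lot B, Lindqvist→Lot D, Jensen→Lot C, Huang→Lot G, Ivanova→Lot A = $892.
Swapping Tanaka↔Ivanova (Tanaka→Lot E $160, Ivanova→Lot G $92) loses 49.
Tanaka's own top lot is Lot E ($160), but forcing Tanaka→Lot E and reassigning the rest optimally gives only $892 — worse by 3.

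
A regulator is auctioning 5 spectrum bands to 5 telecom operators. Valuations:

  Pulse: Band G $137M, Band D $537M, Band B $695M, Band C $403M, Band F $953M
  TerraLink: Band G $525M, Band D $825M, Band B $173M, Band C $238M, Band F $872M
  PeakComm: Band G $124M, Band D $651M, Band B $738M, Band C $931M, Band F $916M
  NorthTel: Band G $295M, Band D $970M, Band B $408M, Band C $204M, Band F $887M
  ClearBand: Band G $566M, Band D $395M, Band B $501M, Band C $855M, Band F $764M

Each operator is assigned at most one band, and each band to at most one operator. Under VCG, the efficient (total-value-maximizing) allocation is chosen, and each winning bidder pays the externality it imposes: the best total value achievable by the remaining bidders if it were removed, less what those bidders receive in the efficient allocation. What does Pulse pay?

Efficient allocation: Pulse→Band F ($953M), TerraLink→Band G ($525M), PeakComm→Band B ($738M), NorthTel→Band D ($970M), ClearBand→Band C ($855M); total welfare W = $4041M.
Pulse receives Band F at value $953M, so the others get W − 953 = $3088M.
Without Pulse: best allocation of the remaining 4 bidders over all 5 bands is TerraLink→Band F ($872M), PeakComm→Band B ($738M), NorthTel→Band D ($970M), ClearBand→Band C ($855M), total $3435M.
VCG payment = (others' best without Pulse) − (others' welfare with Pulse) = 3435 − 3088 = $347M.

Pulse pays $347M.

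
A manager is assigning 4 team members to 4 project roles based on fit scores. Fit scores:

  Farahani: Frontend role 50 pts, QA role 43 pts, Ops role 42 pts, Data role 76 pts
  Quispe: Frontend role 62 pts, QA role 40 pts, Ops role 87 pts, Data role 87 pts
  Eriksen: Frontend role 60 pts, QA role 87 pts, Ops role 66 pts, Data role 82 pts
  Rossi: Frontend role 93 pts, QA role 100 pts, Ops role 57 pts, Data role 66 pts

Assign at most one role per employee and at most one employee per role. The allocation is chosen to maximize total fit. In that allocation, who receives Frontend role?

Rossi receives Frontend role.

Optimal: Farahani→Data role (76 pts), Quispe→Ops role (87 pts), Eriksen→QA role (87 pts), Rossi→Frontend role (93 pts) — total 76+87+87+93 = 343 pts.
Max-entry greedy (repeatedly take the single best remaining cell) gives 319 pts, worse by 24.
Swapping Rossi↔Quispe (Rossi→Ops role 57 pts, Quispe→Frontend role 62 pts) loses 61.
Every other assignment is strictly worse.
Rossi's own top role is QA role (100 pts), but forcing Rossi→QA role and reassigning the rest optimally gives only 323 pts — worse by 20.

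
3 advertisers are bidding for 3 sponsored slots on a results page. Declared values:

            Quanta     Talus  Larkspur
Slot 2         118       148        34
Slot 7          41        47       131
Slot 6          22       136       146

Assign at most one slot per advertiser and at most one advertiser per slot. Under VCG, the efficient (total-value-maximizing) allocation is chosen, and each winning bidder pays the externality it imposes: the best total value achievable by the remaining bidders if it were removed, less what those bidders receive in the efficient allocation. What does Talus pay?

Efficient allocation: Quanta→Slot 2 ($118), Talus→Slot 6 ($136), Larkspur→Slot 7 ($131); total welfare W = $385.
Talus receives Slot 6 at value $136, so the others get W − 136 = $249.
Without Talus: best allocation of the remaining 2 bidders over all 3 slots is Quanta→Slot 2 ($118), Larkspur→Slot 6 ($146), total $264.
VCG payment = (others' best without Talus) − (others' welfare with Talus) = 264 − 249 = $15.

Talus pays $15.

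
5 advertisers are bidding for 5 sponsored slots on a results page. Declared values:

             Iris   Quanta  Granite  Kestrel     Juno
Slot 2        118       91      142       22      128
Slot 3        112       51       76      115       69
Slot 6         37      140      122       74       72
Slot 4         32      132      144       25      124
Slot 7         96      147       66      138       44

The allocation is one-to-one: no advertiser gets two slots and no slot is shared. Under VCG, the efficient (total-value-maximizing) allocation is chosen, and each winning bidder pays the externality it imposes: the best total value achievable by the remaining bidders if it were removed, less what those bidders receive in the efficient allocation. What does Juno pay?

Efficient allocation: Iris→Slot 3 ($112), Quanta→Slot 6 ($140), Granite→Slot 4 ($144), Kestrel→Slot 7 ($138), Juno→Slot 2 ($128); total welfare W = $662.
Juno receives Slot 2 at value $128, so the others get W − 128 = $534.
Without Juno: best allocation of the remaining 4 bidders over all 5 slots is Iris→Slot 2 ($118), Quanta→Slot 6 ($140), Granite→Slot 4 ($144), Kestrel→Slot 7 ($138), total $540.
VCG payment = (others' best without Juno) − (others' welfare with Juno) = 540 − 534 = $6.

Juno pays $6.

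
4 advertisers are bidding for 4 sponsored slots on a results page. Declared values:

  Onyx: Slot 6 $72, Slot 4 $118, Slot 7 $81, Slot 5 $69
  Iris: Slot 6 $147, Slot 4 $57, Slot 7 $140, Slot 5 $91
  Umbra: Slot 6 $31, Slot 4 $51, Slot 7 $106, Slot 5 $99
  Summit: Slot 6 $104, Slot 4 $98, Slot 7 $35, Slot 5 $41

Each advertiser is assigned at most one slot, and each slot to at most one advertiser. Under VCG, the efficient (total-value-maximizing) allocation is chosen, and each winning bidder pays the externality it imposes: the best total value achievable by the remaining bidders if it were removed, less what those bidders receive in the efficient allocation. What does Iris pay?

Efficient allocation: Onyx→Slot 4 ($118), Iris→Slot 7 ($140), Umbra→Slot 5 ($99), Summit→Slot 6 ($104); total welfare W = $461.
Iris receives Slot 7 at value $140, so the others get W − 140 = $321.
Without Iris: best allocation of the remaining 3 bidders over all 4 slots is Onyx→Slot 4 ($118), Umbra→Slot 7 ($106), Summit→Slot 6 ($104), total $328.
VCG payment = (others' best without Iris) − (others' welfare with Iris) = 328 − 321 = $7.

Iris pays $7.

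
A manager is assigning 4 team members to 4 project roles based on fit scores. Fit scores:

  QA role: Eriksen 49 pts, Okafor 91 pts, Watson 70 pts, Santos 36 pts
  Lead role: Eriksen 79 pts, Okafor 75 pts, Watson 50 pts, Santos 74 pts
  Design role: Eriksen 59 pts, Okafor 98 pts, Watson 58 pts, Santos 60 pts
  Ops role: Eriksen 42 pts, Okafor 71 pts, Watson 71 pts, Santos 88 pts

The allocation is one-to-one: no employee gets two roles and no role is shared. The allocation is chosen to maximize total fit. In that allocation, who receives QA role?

Watson receives QA role.

Optimal: Eriksen→Lead role (79 pts), Okafor→Design role (98 pts), Watson→QA role (70 pts), Santos→Ops role (88 pts) — total 79+98+70+88 = 335 pts.
Row-greedy (each employee in turn takes its best remaining role) gives 284 pts, worse by 51.
Checked against all permutations: 335 pts is optimal.
Watson's own top role is Ops role (71 pts), but forcing Watson→Ops role and reassigning the rest optimally gives only 301 pts — worse by 34.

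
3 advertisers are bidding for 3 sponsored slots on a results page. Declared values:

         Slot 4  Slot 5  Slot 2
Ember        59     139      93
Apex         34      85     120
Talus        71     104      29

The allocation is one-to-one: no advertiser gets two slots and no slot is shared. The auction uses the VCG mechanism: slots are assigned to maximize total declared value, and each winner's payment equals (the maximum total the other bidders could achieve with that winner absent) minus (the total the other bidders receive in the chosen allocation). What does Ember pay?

Efficient allocation: Ember→Slot 5 ($139), Apex→Slot 2 ($120), Talus→Slot 4 ($71); total welfare W = $330.
Ember receives Slot 5 at value $139, so the others get W − 139 = $191.
Without Ember: best allocation of the remaining 2 bidders over all 3 slots is Apex→Slot 2 ($120), Talus→Slot 5 ($104), total $224.
VCG payment = (others' best without Ember) − (others' welfare with Ember) = 224 − 191 = $33.

Ember pays $33.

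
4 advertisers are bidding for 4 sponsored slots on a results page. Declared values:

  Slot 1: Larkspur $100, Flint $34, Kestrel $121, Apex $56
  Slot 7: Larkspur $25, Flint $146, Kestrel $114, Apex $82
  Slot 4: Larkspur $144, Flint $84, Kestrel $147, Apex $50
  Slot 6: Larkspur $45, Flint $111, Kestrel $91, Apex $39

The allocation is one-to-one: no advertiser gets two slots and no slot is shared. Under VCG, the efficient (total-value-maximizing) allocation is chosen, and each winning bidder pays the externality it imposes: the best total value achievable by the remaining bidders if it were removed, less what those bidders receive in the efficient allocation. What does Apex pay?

Efficient allocation: Larkspur→Slot 4 ($144), Flint→Slot 6 ($111), Kestrel→Slot 1 ($121), Apex→Slot 7 ($82); total welfare W = $458.
Apex receives Slot 7 at value $82, so the others get W − 82 = $376.
Without Apex: best allocation of the remaining 3 bidders over all 4 slots is Larkspur→Slot 4 ($144), Flint→Slot 7 ($146), Kestrel→Slot 1 ($121), total $411.
VCG payment = (others' best without Apex) − (others' welfare with Apex) = 411 − 376 = $35.

Apex pays $35.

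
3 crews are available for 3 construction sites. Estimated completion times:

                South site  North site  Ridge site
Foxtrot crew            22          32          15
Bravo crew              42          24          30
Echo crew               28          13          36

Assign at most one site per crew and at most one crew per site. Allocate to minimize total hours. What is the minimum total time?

Optimal: Foxtrot crew→South site (22 hours), Bravo crew→Ridge site (30 hours), Echo crew→North site (13 hours) — total 22+30+13 = 65 hours.
Min-entry greedy (repeatedly take the single cheapest remaining cell) gives 70 hours, worse by 5.
Swapping Bravo crew↔Foxtrot crew (Bravo crew→South site 42 hours, Foxtrot crew→Ridge site 15 hours) adds 5.

Min total: 65 hours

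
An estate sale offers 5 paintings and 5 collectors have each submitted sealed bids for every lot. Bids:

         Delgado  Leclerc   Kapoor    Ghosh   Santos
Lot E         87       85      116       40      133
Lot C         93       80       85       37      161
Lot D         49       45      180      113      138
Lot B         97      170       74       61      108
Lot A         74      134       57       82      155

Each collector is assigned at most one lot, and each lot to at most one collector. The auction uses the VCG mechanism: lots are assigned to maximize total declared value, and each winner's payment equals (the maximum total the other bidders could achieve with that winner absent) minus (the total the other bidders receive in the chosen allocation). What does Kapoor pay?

Kapoor pays $31.

Efficient allocation: Delgado→Lot E ($87), Leclerc→Lot B ($170), Kapoor→Lot D ($180), Ghosh→Lot A ($82), Santos→Lot C ($161); total welfare W = $680.
Kapoor receives Lot D at value $180, so the others get W − 180 = $500.
Without Kapoor: best allocation of the remaining 4 bidders over all 5 lots is Delgado→Lot E ($87), Leclerc→Lot B ($170), Ghosh→Lot D ($113), Santos→Lot C ($161), total $531.
VCG payment = (others' best without Kapoor) − (others' welfare with Kapoor) = 531 − 500 = $31.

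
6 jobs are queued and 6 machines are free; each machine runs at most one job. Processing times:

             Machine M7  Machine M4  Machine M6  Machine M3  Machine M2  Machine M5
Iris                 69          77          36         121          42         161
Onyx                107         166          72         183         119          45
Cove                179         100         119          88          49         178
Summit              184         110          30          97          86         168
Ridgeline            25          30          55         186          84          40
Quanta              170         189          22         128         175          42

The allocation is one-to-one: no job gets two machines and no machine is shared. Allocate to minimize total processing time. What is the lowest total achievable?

This is the linear assignment problem.
Optimal: Iris→Machine M7 (69 min), Onyx→Machine M5 (45 min), Cove→Machine M2 (49 min), Summit→Machine M3 (97 min), Ridgeline→Machine M4 (30 min), Quanta→Machine M6 (22 min) — total 69+45+49+97+30+22 = 312 min.
Column-greedy (each machine in turn goes to its cheapest remaining job) gives 343 min, worse by 31.
Swapping Quanta↔Cove (Quanta→Machine M2 175 min, Cove→Machine M6 119 min) adds 223.
Checked against all permutations: 312 min is optimal.

Min total: 312 min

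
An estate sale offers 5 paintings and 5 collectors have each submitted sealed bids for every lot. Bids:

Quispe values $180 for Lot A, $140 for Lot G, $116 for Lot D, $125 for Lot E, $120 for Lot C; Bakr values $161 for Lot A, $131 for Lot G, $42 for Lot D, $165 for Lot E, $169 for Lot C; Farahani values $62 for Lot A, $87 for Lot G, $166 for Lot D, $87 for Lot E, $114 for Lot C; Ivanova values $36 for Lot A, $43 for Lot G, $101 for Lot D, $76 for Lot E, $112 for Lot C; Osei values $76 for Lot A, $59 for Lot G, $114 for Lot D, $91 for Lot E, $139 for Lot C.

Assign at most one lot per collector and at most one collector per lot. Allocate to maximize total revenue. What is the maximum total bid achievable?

Treat this as an assignment problem: match each collector to one lot.
Optimal: Quispe→Lot A ($180), Bakr→Lot E ($165), Farahani→Lot D ($166), Ivanova→Lot G ($43), Osei→Lot C ($139) — total 180+165+166+43+139 = $693.
Swapping Quispe↔Bakr (Quispe→Lot E $125, Bakr→Lot A $161) loses 59.
Checked against all permutations: $693 is optimal.

Max total: $693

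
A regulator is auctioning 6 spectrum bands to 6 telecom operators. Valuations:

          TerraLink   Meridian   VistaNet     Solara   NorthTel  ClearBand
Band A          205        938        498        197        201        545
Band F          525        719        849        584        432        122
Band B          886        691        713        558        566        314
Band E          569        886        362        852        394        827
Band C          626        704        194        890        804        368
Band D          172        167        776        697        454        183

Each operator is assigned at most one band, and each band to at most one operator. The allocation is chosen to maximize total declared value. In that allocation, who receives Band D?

Optimal: TerraLink→Band B ($886M), Meridian→Band A ($938M), VistaNet→Band F ($849M), Solara→Band D ($697M), NorthTel→Band C ($804M), ClearBand→Band E ($827M) — total 886+938+849+697+804+827 = $5001M.
Row-greedy (each operator in turn takes its best remaining band) gives $4844M, worse by 157.
Solara's own top band is Band C ($890M), but forcing Solara→Band C and reassigning the rest optimally gives only $4844M — worse by 157.

Solara receives Band D.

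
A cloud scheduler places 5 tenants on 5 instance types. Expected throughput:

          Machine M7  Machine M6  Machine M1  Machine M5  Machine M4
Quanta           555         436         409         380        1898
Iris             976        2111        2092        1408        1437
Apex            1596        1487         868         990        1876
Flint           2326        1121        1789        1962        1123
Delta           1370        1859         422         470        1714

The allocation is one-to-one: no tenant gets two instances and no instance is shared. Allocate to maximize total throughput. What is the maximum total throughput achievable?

This is a one-to-one assignment (maximum-weight bipartite matching).
Optimal: Quanta→Machine M4 (1898 ops/s), Iris→Machine M1 (2092 ops/s), Apex→Machine M7 (1596 ops/s), Flint→Machine M5 (1962 ops/s), Delta→Machine M6 (1859 ops/s) — total 1898+2092+1596+1962+1859 = 9407 ops/s.
Column-greedy (each instance in turn goes to its best remaining tenant) gives 7673 ops/s, worse by 1734.
Next-best assignment: Quanta→Machine M4, Iris→Machine M1, Apex→Machine M5, Flint→Machine M7, Delta→Machine M6 = 9165 ops/s.
Checked against all permutations: 9407 ops/s is optimal.

Max total: 9407 ops/s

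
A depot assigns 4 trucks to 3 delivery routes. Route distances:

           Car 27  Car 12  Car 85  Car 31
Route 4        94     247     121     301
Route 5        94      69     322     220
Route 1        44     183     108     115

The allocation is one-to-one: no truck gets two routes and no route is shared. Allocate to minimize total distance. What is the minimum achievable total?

Optimal: Car 85→Route 4 (121 km), Car 12→Route 5 (69 km), Car 27→Route 1 (44 km) — total 121+69+44 = 234 km.
Column-greedy (each route in turn goes to its cheapest remaining truck) gives 271 km, worse by 37.
No other one-to-one assignment undercuts 234 km.

Min total: 234 km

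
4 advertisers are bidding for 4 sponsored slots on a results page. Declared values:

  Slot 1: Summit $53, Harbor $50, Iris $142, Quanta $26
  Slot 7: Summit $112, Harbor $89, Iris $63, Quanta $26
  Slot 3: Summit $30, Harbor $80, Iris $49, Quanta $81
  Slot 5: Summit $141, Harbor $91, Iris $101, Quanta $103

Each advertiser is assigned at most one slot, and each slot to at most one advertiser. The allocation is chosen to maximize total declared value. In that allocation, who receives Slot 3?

Quanta receives Slot 3.

Optimal: Summit→Slot 5 ($141), Harbor→Slot 7 ($89), Iris→Slot 1 ($142), Quanta→Slot 3 ($81) — total 141+89+142+81 = $453.
Column-greedy (each slot in turn goes to its best remaining advertiser) gives $426, worse by 27.
Next-best assignment: Summit→Slot 7, Harbor→Slot 3, Iris→Slot 1, Quanta→Slot 5 = $437.
Quanta's own top slot is Slot 5 ($103), but forcing Quanta→Slot 5 and reassigning the rest optimally gives only $437 — worse by 16.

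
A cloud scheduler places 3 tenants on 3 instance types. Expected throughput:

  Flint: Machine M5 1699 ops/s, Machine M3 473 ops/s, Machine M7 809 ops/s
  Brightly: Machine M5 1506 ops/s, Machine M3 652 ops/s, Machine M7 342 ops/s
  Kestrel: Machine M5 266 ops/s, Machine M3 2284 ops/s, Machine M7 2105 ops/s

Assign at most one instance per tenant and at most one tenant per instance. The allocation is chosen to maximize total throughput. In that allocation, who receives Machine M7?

Optimal: Flint→Machine M7 (809 ops/s), Brightly→Machine M5 (1506 ops/s), Kestrel→Machine M3 (2284 ops/s) — total 809+1506+2284 = 4599 ops/s.
Max-entry greedy (repeatedly take the single best remaining cell) gives 4325 ops/s, worse by 274.
Swapping Flint↔Brightly (Flint→Machine M5 1699 ops/s, Brightly→Machine M7 342 ops/s) loses 274.
Flint's own top instance is Machine M5 (1699 ops/s), but forcing Flint→Machine M5 and reassigning the rest optimally gives only 4456 ops/s — worse by 143.

Flint receives Machine M7.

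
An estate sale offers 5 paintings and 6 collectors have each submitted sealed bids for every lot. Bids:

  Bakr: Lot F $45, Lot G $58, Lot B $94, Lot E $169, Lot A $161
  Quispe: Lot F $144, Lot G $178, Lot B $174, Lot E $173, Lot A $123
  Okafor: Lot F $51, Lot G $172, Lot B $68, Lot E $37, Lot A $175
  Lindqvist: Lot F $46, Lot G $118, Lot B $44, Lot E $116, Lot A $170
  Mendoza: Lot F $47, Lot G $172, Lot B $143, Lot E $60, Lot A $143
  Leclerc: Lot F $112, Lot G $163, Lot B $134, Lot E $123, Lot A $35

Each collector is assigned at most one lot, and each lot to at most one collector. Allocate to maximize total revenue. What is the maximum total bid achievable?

Optimal: Leclerc→Lot F ($112), Mendoza→Lot G ($172), Quispe→Lot B ($174), Bakr→Lot E ($169), Okafor→Lot A ($175) — total 112+172+174+169+175 = $802.
Max-entry greedy (repeatedly take the single best remaining cell) gives $777, worse by 25.
Next-best assignment: Quispe→Lot F, Okafor→Lot G, Mendoza→Lot B, Bakr→Lot E, Lindqvist→Lot A = $798.
Checked against all permutations: $802 is optimal.

Maximum total: $802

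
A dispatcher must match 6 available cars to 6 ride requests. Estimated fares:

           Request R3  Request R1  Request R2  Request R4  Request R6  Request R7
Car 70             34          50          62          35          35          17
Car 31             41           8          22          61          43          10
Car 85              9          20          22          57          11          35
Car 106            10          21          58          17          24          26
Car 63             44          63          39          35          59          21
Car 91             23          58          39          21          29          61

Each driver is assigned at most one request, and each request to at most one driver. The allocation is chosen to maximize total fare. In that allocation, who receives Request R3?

Car 31 receives Request R3.

Optimal: Car 70→Request R1 ($50), Car 31→Request R3 ($41), Car 85→Request R4 ($57), Car 106→Request R2 ($58), Car 63→Request R6 ($59), Car 91→Request R7 ($61) — total 50+41+57+58+59+61 = $326.
Column-greedy (each request in turn goes to its best remaining driver) gives $284, worse by 42.
Swapping Car 106↔Car 91 (Car 106→Request R7 $26, Car 91→Request R2 $39) loses 54.
No other one-to-one assignment exceeds $326.
Car 31's own top request is Request R4 ($61), but forcing Car 31→Request R4 and reassigning the rest optimally gives only $305 — worse by 21.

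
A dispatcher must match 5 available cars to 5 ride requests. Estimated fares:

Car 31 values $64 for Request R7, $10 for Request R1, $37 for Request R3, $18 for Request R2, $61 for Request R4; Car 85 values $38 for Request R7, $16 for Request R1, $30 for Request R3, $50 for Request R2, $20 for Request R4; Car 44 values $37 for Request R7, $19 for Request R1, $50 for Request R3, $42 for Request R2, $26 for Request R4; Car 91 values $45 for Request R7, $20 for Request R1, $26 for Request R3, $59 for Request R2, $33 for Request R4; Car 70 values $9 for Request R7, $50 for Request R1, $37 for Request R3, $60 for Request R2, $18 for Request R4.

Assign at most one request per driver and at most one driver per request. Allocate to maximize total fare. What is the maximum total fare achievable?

Maximum total: $258

Optimal: Car 31→Request R4 ($61), Car 85→Request R7 ($38), Car 44→Request R3 ($50), Car 91→Request R2 ($59), Car 70→Request R1 ($50) — total 61+38+50+59+50 = $258.
Max-entry greedy (repeatedly take the single best remaining cell) gives $223, worse by 35.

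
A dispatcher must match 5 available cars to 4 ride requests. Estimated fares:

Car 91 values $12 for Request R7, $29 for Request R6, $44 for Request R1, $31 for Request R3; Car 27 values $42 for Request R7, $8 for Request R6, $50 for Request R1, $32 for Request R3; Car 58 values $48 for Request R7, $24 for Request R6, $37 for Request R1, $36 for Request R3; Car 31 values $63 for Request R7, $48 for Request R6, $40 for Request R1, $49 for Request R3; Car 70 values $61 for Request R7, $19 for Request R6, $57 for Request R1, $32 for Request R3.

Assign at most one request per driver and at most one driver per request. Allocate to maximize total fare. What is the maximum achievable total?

Maximum total: $195

Treat this as an assignment problem: match each driver to one request.
Optimal: Car 70→Request R7 ($61), Car 31→Request R6 ($48), Car 27→Request R1 ($50), Car 58→Request R3 ($36) — total 61+48+50+36 = $195.
Row-greedy (each driver in turn takes its best remaining request) gives $170, worse by 25.
Checked against all permutations: $195 is optimal.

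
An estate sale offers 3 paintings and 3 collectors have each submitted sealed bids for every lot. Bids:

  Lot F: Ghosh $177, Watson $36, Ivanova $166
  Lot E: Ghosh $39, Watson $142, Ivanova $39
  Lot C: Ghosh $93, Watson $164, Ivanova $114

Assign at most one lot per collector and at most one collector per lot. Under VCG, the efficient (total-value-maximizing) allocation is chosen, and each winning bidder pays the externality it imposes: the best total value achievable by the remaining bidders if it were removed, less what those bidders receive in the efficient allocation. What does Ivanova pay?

Efficient allocation: Ghosh→Lot F ($177), Watson→Lot E ($142), Ivanova→Lot C ($114); total welfare W = $433.
Ivanova receives Lot C at value $114, so the others get W − 114 = $319.
Without Ivanova: best allocation of the remaining 2 bidders over all 3 lots is Ghosh→Lot F ($177), Watson→Lot C ($164), total $341.
VCG payment = (others' best without Ivanova) − (others' welfare with Ivanova) = 341 − 319 = $22.

Ivanova pays $22.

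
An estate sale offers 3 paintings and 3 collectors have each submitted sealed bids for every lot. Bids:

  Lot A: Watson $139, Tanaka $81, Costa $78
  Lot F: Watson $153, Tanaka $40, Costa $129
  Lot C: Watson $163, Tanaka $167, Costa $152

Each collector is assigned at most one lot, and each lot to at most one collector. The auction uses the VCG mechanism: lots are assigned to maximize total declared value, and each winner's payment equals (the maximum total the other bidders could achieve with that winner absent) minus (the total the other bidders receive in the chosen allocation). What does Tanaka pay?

Tanaka pays $37.

Efficient allocation: Watson→Lot A ($139), Tanaka→Lot C ($167), Costa→Lot F ($129); total welfare W = $435.
Tanaka receives Lot C at value $167, so the others get W − 167 = $268.
Without Tanaka: best allocation of the remaining 2 bidders over all 3 lots is Watson→Lot F ($153), Costa→Lot C ($152), total $305.
VCG payment = (others' best without Tanaka) − (others' welfare with Tanaka) = 305 − 268 = $37.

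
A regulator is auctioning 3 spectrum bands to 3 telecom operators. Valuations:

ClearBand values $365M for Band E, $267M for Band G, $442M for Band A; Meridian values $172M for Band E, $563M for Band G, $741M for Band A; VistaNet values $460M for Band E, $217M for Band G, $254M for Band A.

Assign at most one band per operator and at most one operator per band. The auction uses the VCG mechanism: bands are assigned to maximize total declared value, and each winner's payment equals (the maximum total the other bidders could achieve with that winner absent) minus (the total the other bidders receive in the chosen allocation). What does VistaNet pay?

VistaNet pays $98M.

Efficient allocation: ClearBand→Band G ($267M), Meridian→Band A ($741M), VistaNet→Band E ($460M); total welfare W = $1468M.
VistaNet receives Band E at value $460M, so the others get W − 460 = $1008M.
Without VistaNet: best allocation of the remaining 2 bidders over all 3 bands is ClearBand→Band E ($365M), Meridian→Band A ($741M), total $1106M.
VCG payment = (others' best without VistaNet) − (others' welfare with VistaNet) = 1106 − 1008 = $98M.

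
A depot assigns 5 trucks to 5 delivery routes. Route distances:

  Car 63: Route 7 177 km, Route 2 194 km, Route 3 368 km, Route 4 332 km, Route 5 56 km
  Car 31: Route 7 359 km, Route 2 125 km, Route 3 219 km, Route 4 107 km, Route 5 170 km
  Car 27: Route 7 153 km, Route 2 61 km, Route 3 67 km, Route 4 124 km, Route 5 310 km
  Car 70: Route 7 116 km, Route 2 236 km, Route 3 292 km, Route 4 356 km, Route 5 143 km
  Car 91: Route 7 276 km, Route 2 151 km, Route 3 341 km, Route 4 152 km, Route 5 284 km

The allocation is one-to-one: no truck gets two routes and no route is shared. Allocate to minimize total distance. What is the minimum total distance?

Minimum total: 497 km

Optimal: Car 63→Route 5 (56 km), Car 31→Route 4 (107 km), Car 27→Route 3 (67 km), Car 70→Route 7 (116 km), Car 91→Route 2 (151 km) — total 56+107+67+116+151 = 497 km.
Column-greedy (each route in turn goes to its cheapest remaining truck) gives 604 km, worse by 107.
Swapping Car 91↔Car 31 (Car 91→Route 4 152 km, Car 31→Route 2 125 km) adds 19.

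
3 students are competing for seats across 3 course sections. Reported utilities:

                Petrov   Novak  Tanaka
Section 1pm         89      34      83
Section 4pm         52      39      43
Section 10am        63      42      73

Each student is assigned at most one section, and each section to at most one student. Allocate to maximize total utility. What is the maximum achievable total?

Optimal: Petrov→Section 1pm (89 points), Novak→Section 4pm (39 points), Tanaka→Section 10am (73 points) — total 89+39+73 = 201 points.
Column-greedy (each section in turn goes to its best remaining student) gives 174 points, worse by 27.

Max total: 201 points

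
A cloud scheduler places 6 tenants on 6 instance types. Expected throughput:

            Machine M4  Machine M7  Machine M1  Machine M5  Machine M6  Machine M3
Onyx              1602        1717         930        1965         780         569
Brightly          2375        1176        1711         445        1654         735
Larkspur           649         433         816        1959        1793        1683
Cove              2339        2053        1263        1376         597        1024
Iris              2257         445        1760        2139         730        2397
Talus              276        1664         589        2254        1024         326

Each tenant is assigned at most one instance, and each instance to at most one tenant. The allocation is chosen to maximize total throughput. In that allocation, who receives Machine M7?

This is a one-to-one assignment (maximum-weight bipartite matching).
Optimal: Onyx→Machine M7 (1717 ops/s), Brightly→Machine M1 (1711 ops/s), Larkspur→Machine M6 (1793 ops/s), Cove→Machine M4 (2339 ops/s), Iris→Machine M3 (2397 ops/s), Talus→Machine M5 (2254 ops/s) — total 1717+1711+1793+2339+2397+2254 = 12211 ops/s.
Max-entry greedy (repeatedly take the single best remaining cell) gives 11802 ops/s, worse by 409.
Next-best assignment: Onyx→Machine M5, Brightly→Machine M1, Larkspur→Machine M6, Cove→Machine M4, Iris→Machine M3, Talus→Machine M7 = 11869 ops/s.
Swapping Brightly↔Iris (Brightly→Machine M3 735 ops/s, Iris→Machine M1 1760 ops/s) loses 1613.
No other one-to-one assignment exceeds 12211 ops/s.
Onyx's own top instance is Machine M5 (1965 ops/s), but forcing Onyx→Machine M5 and reassigning the rest optimally gives only 11869 ops/s — worse by 342.

Onyx receives Machine M7.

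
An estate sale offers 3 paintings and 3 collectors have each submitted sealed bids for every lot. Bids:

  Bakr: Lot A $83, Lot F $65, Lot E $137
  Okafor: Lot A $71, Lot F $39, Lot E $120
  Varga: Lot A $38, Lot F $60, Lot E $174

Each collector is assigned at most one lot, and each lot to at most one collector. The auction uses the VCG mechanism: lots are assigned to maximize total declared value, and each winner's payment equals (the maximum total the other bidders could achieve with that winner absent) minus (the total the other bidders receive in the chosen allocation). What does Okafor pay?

Efficient allocation: Bakr→Lot F ($65), Okafor→Lot A ($71), Varga→Lot E ($174); total welfare W = $310.
Okafor receives Lot A at value $71, so the others get W − 71 = $239.
Without Okafor: best allocation of the remaining 2 bidders over all 3 lots is Bakr→Lot A ($83), Varga→Lot E ($174), total $257.
VCG payment = (others' best without Okafor) − (others' welfare with Okafor) = 257 − 239 = $18.

Okafor pays $18.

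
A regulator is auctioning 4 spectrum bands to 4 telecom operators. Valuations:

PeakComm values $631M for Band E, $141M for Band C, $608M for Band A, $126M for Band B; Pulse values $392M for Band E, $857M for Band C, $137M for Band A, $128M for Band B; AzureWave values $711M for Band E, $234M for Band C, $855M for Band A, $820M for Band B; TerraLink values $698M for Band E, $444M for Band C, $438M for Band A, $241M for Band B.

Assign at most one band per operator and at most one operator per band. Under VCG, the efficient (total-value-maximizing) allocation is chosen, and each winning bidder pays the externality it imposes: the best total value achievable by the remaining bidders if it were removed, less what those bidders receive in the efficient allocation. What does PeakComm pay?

PeakComm pays $35M.

Efficient allocation: PeakComm→Band A ($608M), Pulse→Band C ($857M), AzureWave→Band B ($820M), TerraLink→Band E ($698M); total welfare W = $2983M.
PeakComm receives Band A at value $608M, so the others get W − 608 = $2375M.
Without PeakComm: best allocation of the remaining 3 bidders over all 4 bands is Pulse→Band C ($857M), AzureWave→Band A ($855M), TerraLink→Band E ($698M), total $2410M.
VCG payment = (others' best without PeakComm) − (others' welfare with PeakComm) = 2410 − 2375 = $35M.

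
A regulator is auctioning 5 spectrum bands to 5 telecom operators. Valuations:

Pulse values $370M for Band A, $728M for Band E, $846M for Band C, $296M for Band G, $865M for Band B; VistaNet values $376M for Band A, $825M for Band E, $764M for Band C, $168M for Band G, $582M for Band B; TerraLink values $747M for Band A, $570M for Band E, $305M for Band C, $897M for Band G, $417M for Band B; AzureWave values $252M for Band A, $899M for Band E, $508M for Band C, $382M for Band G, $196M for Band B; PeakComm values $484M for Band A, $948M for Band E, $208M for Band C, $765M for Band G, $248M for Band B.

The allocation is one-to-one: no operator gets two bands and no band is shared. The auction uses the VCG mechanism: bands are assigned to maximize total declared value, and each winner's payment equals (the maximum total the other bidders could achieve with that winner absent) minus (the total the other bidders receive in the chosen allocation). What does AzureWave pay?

AzureWave pays $333M.

Efficient allocation: Pulse→Band B ($865M), VistaNet→Band C ($764M), TerraLink→Band A ($747M), AzureWave→Band E ($899M), PeakComm→Band G ($765M); total welfare W = $4040M.
AzureWave receives Band E at value $899M, so the others get W − 899 = $3141M.
Without AzureWave: best allocation of the remaining 4 bidders over all 5 bands is Pulse→Band B ($865M), VistaNet→Band C ($764M), TerraLink→Band G ($897M), PeakComm→Band E ($948M), total $3474M.
VCG payment = (others' best without AzureWave) − (others' welfare with AzureWave) = 3474 − 3141 = $333M.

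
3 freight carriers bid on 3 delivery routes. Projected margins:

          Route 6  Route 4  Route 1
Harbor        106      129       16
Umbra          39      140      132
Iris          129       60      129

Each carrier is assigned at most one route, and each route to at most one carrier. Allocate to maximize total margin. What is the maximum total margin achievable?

This is the linear assignment problem.
Optimal: Harbor→Route 4 ($129k), Umbra→Route 1 ($132k), Iris→Route 6 ($129k) — total 129+132+129 = $390k.
Swapping Iris↔Umbra (Iris→Route 1 $129k, Umbra→Route 6 $39k) loses 93.
Checked against all permutations: $390k is optimal.

Maximum total: $390k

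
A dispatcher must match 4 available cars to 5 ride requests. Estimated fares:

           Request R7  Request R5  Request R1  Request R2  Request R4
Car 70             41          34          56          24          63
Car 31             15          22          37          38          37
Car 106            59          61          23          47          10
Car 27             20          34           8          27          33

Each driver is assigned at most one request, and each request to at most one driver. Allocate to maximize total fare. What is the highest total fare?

Optimal: Car 70→Request R4 ($63), Car 31→Request R2 ($38), Car 106→Request R7 ($59), Car 27→Request R5 ($34) — total 63+38+59+34 = $194.
Row-greedy (each driver in turn takes its best remaining request) gives $182, worse by 12.

Max total: $194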